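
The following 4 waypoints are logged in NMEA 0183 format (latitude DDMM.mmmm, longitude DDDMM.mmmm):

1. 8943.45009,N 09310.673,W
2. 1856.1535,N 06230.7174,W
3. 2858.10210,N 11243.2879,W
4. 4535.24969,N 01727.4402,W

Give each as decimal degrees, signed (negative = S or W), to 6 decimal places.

Point 1:
  Latitude: split at 2 digits → 89° and 43.45009′; 89 + 43.45009/60 = 89.7241682
  N → positive
  Lon: split at 3 digits → 093° and 10.673′; 93 + 10.673/60 = 93.1778833
  hemisphere W, so the sign is −
Point 2:
  Lat: split at 2 digits → 18° and 56.1535′; 18 + 56.1535/60 = 18.9358917
  N ⇒ keep positive
  Longitude: degrees = first 3 digits = 62, minutes = 30.7174; 62 + 30.7174/60 = 62.5119567
  W ⇒ negate
Point 3:
  Lat: degrees = first 2 digits = 28, minutes = 58.1021; 28 + 58.1021/60 = 28.9683683
  N ⇒ keep positive
  Lon: split at 3 digits → 112° and 43.2879′; 112 + 43.2879/60 = 112.7214650
  W → negative
Point 4:
  φ: split at 2 digits → 45° and 35.24969′; 45 + 35.24969/60 = 45.5874948
  N ⇒ keep positive
  Lon: degrees = first 3 digits = 17, minutes = 27.4402; 17 + 27.4402/60 = 17.4573367
  hemisphere W, so the sign is −

1. 89.724168, -93.177883
2. 18.935892, -62.511957
3. 28.968368, -112.721465
4. 45.587495, -17.457337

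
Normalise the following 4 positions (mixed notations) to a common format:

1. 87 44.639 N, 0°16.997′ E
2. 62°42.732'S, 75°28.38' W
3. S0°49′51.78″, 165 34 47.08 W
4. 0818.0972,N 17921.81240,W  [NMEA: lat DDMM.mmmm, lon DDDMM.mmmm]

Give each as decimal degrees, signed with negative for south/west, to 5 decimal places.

Point 1:
  φ: 87 + 44.639/60 = 87.743983
  N → positive
  Longitude: 16.997′ = 0.283283°; total 0.283283
  E ⇒ keep positive
Point 2:
  Latitude: 62 + 42.732/60 = 62.712200
  hemisphere S, so the sign is −
  Longitude: 75 + 28.38/60 = 75.473000
  hemisphere W, so the sign is −
Point 3:
  Lat: 49′ + 51.78″ = 49.86300′; 0 + 49.86300/60 = 0.831050
  S → negative
  Longitude: 34′ + 47.08″ = 34.78467′; 165 + 34.78467/60 = 165.579744
  hemisphere W, so the sign is −
Point 4:
  φ: split at 2 digits → 08° and 18.0972′; 8 + 18.0972/60 = 8.301620
  N ⇒ keep positive
  Longitude: split at 3 digits → 179° and 21.8124′; 179 + 21.8124/60 = 179.363540
  hemisphere W, so the sign is −

1. 87.74398, 0.28328
2. -62.71220, -75.47300
3. -0.83105, -165.57974
4. 8.30162, -179.36354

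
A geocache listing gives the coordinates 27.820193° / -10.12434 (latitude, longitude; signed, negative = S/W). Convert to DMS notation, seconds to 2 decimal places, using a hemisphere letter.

φ: 0.820193° → 49.21158′; 0.21158 × 60 = 12.6948″
Longitude is negative → W; |value| = 10.124340
Lon: 0.124340 × 60 = 7.46040′ → 7′, remainder × 60 = 27.6240″

27°49′12.69″ N, 10°07′27.62″ W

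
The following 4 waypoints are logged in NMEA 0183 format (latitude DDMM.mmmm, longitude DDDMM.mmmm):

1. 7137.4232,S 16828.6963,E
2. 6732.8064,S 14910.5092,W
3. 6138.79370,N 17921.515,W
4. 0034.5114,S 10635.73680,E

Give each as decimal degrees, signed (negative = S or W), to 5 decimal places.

Point 1:
  Lat: degrees = first 2 digits = 71, minutes = 37.4232; 71 + 37.4232/60 = 71.623720
  S → negative
  λ: split at 3 digits → 168° and 28.6963′; 168 + 28.6963/60 = 168.478272
  E → positive
Point 2:
  Lat: degrees = first 2 digits = 67, minutes = 32.8064; 67 + 32.8064/60 = 67.546773
  S → negative
  Longitude: split at 3 digits → 149° and 10.5092′; 149 + 10.5092/60 = 149.175153
  hemisphere W, so the sign is −
Point 3:
  Latitude: split at 2 digits → 61° and 38.7937′; 61 + 38.7937/60 = 61.646562
  N ⇒ keep positive
  λ: degrees = first 3 digits = 179, minutes = 21.515; 179 + 21.515/60 = 179.358583
  W → negative
Point 4:
  Lat: degrees = first 2 digits = 0, minutes = 34.5114; 0 + 34.5114/60 = 0.575190
  S → negative
  Lon: split at 3 digits → 106° and 35.7368′; 106 + 35.7368/60 = 106.595613
  E ⇒ keep positive

1. -71.62372, 168.47827
2. -67.54677, -149.17515
3. 61.64656, -179.35858
4. -0.57519, 106.59561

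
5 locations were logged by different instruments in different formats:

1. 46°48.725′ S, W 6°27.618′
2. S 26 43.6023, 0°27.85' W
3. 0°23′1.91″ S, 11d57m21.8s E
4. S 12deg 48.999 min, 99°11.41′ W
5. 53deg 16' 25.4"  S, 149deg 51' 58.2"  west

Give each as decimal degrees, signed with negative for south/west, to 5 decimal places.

1. -46.81208, -6.46030
2. -26.72671, -0.46417
3. -0.38386, 11.95606
4. -12.81665, -99.19017
5. -53.27372, -149.86617

Point 1:
  Latitude: 46 + 48.725/60 = 46.812083
  S → negative
  Lon: 27.618′ = 0.460300°; total 6.460300
  hemisphere W, so the sign is −
Point 2:
  Latitude: 43.6023′ = 0.726705°; total 26.726705
  S → negative
  Longitude: 27.85′ = 0.464167°; total 0.464167
  hemisphere W, so the sign is −
Point 3:
  Lat: 0 + 23/60 + 1.91/3600 = 0.383864
  S ⇒ negate
  Longitude: 11° + 57/60 + 21.8/3600 = 11 + 0.950000 + 0.006056 = 11.956056
  E → positive
Point 4:
  Lat: 12 + 48.999/60 = 12.816650
  hemisphere S, so the sign is −
  λ: 99 + 11.41/60 = 99.190167
  W ⇒ negate
Point 5:
  Latitude: 16′ + 25.4″ = 16.42333′; 53 + 16.42333/60 = 53.273722
  S → negative
  λ: 51′ + 58.2″ = 51.97000′; 149 + 51.97000/60 = 149.866167
  W → negative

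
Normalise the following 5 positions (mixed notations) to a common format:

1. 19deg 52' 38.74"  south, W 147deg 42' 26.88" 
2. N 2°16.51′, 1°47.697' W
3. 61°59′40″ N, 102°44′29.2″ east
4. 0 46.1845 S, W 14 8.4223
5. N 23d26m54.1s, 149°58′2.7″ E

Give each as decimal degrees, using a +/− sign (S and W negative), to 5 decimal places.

1. -19.87743, -147.70747
2. 2.27517, -1.79495
3. 61.99444, 102.74144
4. -0.76974, -14.14037
5. 23.44836, 149.96742

Point 1:
  φ: 19 + 52/60 + 38.74/3600 = 19.877428
  S → negative
  Longitude: 42′ + 26.88″ = 42.44800′; 147 + 42.44800/60 = 147.707467
  hemisphere W, so the sign is −
Point 2:
  Latitude: 16.51′ = 0.275167°; total 2.275167
  N → positive
  Longitude: 47.697′ = 0.794950°; total 1.794950
  W ⇒ negate
Point 3:
  Latitude: 59′ + 40″ = 59.66667′; 61 + 59.66667/60 = 61.994444
  N ⇒ keep positive
  λ: 102 + 44/60 + 29.2/3600 = 102.741444
  E ⇒ keep positive
Point 4:
  φ: 0 + 46.1845/60 = 0.769742
  hemisphere S, so the sign is −
  Longitude: 8.4223′ = 0.140372°; total 14.140372
  hemisphere W, so the sign is −
Point 5:
  Latitude: 23° + 26/60 + 54.1/3600 = 23 + 0.433333 + 0.015028 = 23.448361
  N → positive
  Lon: 149 + 58/60 + 2.7/3600 = 149.967417
  E ⇒ keep positive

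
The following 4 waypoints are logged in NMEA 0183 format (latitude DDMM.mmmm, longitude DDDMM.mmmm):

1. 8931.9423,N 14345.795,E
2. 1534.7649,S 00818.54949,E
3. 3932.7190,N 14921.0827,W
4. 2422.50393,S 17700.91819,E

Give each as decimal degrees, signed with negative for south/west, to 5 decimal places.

Point 1:
  Lat: degrees = first 2 digits = 89, minutes = 31.9423; 89 + 31.9423/60 = 89.532372
  N → positive
  Longitude: degrees = first 3 digits = 143, minutes = 45.795; 143 + 45.795/60 = 143.763250
  E ⇒ keep positive
Point 2:
  Lat: split at 2 digits → 15° and 34.7649′; 15 + 34.7649/60 = 15.579415
  S → negative
  Lon: split at 3 digits → 008° and 18.54949′; 8 + 18.54949/60 = 8.309158
  E ⇒ keep positive
Point 3:
  Lat: split at 2 digits → 39° and 32.719′; 39 + 32.719/60 = 39.545317
  N ⇒ keep positive
  Lon: degrees = first 3 digits = 149, minutes = 21.0827; 149 + 21.0827/60 = 149.351378
  hemisphere W, so the sign is −
Point 4:
  Lat: degrees = first 2 digits = 24, minutes = 22.50393; 24 + 22.50393/60 = 24.375066
  S → negative
  λ: degrees = first 3 digits = 177, minutes = 0.91819; 177 + 0.91819/60 = 177.015303
  E ⇒ keep positive

1. 89.53237, 143.76325
2. -15.57942, 8.30916
3. 39.54532, -149.35138
4. -24.37507, 177.01530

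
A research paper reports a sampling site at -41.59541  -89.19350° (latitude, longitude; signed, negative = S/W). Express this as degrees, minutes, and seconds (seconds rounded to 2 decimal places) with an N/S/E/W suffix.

41°35′43.48″ S, 89°11′36.60″ W

Latitude is negative → S; |value| = 41.595410
Lat: 0.595410° → 35.72460′; 0.72460 × 60 = 43.4760″
Longitude is negative → W; |value| = 89.193500
λ: 0.193500° → 11.61000′; 0.61000 × 60 = 36.6000″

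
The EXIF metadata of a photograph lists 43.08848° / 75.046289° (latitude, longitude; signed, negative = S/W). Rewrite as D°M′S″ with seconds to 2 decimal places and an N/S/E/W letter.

Latitude: whole degrees 43; 5.30880′ → 5′ and 18.5280″
λ: 0.046289 × 60 = 2.77734′ → 2′, remainder × 60 = 46.6404″

43°05′18.53″ N, 75°02′46.64″ E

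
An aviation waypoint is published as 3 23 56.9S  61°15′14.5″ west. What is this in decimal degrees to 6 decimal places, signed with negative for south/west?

φ: 23′ + 56.9″ = 23.94833′; 3 + 23.94833/60 = 3.3991389
hemisphere S, so the sign is −
Lon: 61 + 15/60 + 14.5/3600 = 61.2540278
W → negative

-3.399139, -61.254028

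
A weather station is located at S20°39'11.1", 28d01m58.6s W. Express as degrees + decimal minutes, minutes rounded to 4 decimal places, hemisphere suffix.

20° 39.1850′ S, 28° 1.9767′ W

Latitude: seconds/60 = 0.18500; minutes = 39 + 0.18500 = 39.185000
λ: 1 + 58.6/60 = 1.976667′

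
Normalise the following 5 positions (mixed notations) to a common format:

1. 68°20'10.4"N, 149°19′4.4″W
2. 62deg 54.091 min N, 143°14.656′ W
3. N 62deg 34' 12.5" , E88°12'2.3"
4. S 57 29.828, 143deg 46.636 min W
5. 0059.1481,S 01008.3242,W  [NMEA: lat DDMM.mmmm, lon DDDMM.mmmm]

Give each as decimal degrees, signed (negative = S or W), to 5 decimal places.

Point 1:
  Latitude: 68° + 20/60 + 10.4/3600 = 68 + 0.333333 + 0.002889 = 68.336222
  N → positive
  λ: 149 + 19/60 + 4.4/3600 = 149.317889
  W → negative
Point 2:
  Latitude: 62 + 54.091/60 = 62.901517
  N ⇒ keep positive
  λ: 14.656′ = 0.244267°; total 143.244267
  W → negative
Point 3:
  Latitude: 62 + 34/60 + 12.5/3600 = 62.570139
  N → positive
  λ: 88° + 12/60 + 2.3/3600 = 88 + 0.200000 + 0.000639 = 88.200639
  E → positive
Point 4:
  Latitude: 29.828′ = 0.497133°; total 57.497133
  hemisphere S, so the sign is −
  Longitude: 143 + 46.636/60 = 143.777267
  W ⇒ negate
Point 5:
  Lat: split at 2 digits → 00° and 59.1481′; 0 + 59.1481/60 = 0.985802
  S ⇒ negate
  Lon: split at 3 digits → 010° and 8.3242′; 10 + 8.3242/60 = 10.138737
  W ⇒ negate

1. 68.33622, -149.31789
2. 62.90152, -143.24427
3. 62.57014, 88.20064
4. -57.49713, -143.77727
5. -0.98580, -10.13874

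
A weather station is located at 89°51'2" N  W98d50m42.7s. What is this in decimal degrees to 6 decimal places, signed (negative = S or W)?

Latitude: 89° + 51/60 + 2/3600 = 89 + 0.850000 + 0.000556 = 89.8505556
N → positive
Longitude: 98 + 50/60 + 42.7/3600 = 98.8451944
W ⇒ negate

89.850556, -98.845194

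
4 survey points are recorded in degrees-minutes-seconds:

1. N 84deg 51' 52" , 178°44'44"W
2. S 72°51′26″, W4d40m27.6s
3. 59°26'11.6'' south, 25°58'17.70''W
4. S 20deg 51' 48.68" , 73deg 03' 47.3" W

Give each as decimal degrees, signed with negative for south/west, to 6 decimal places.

Point 1:
  Lat: 84° + 51/60 + 52/3600 = 84 + 0.850000 + 0.014444 = 84.8644444
  N ⇒ keep positive
  λ: 44′ + 44″ = 44.73333′; 178 + 44.73333/60 = 178.7455556
  W → negative
Point 2:
  Latitude: 51′ + 26″ = 51.43333′; 72 + 51.43333/60 = 72.8572222
  hemisphere S, so the sign is −
  Longitude: 40′ + 27.6″ = 40.46000′; 4 + 40.46000/60 = 4.6743333
  W → negative
Point 3:
  Lat: 59 + 26/60 + 11.6/3600 = 59.4365556
  hemisphere S, so the sign is −
  Lon: 58′ + 17.7″ = 58.29500′; 25 + 58.29500/60 = 25.9715833
  hemisphere W, so the sign is −
Point 4:
  φ: 20° + 51/60 + 48.68/3600 = 20 + 0.850000 + 0.013522 = 20.8635222
  S ⇒ negate
  Longitude: 73 + 3/60 + 47.3/3600 = 73.0631389
  W ⇒ negate

1. 84.864444, -178.745556
2. -72.857222, -4.674333
3. -59.436556, -25.971583
4. -20.863522, -73.063139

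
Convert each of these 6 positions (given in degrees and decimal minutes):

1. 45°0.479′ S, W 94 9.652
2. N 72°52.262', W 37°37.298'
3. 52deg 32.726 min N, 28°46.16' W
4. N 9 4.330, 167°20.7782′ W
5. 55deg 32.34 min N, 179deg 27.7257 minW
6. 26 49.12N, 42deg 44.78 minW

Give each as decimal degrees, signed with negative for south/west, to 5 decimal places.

1. -45.00798, -94.16087
2. 72.87103, -37.62163
3. 52.54543, -28.76933
4. 9.07217, -167.34630
5. 55.53900, -179.46210
6. 26.81867, -42.74633

Point 1:
  Latitude: 45 + 0.479/60 = 45.007983
  S ⇒ negate
  Longitude: 94 + 9.652/60 = 94.160867
  W → negative
Point 2:
  Latitude: 52.262′ = 0.871033°; total 72.871033
  N → positive
  Longitude: 37.298′ = 0.621633°; total 37.621633
  W ⇒ negate
Point 3:
  φ: 52 + 32.726/60 = 52.545433
  N → positive
  λ: 28 + 46.16/60 = 28.769333
  W ⇒ negate
Point 4:
  Latitude: 4.33′ = 0.072167°; total 9.072167
  N → positive
  λ: 20.7782′ = 0.346303°; total 167.346303
  W ⇒ negate
Point 5:
  Lat: 55 + 32.34/60 = 55.539000
  N → positive
  Longitude: 27.7257′ = 0.462095°; total 179.462095
  hemisphere W, so the sign is −
Point 6:
  Lat: 49.12′ = 0.818667°; total 26.818667
  N → positive
  λ: 44.78′ = 0.746333°; total 42.746333
  W ⇒ negate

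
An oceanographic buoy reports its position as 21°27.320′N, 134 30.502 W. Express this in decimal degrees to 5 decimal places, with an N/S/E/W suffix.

21.45533° N, 134.50837° W

Lat: 21 + 27.32/60 = 21.455333
λ: 30.502′ = 0.508367°; total 134.508367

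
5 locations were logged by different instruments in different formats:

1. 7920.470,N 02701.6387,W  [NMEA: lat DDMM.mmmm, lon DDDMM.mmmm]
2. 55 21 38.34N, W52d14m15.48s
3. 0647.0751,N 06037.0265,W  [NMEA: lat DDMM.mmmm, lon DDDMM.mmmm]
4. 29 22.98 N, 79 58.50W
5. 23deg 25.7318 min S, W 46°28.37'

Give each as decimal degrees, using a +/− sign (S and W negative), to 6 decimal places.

1. 79.341167, -27.027312
2. 55.360650, -52.237633
3. 6.784585, -60.617108
4. 29.383000, -79.975000
5. -23.428863, -46.472833

Point 1:
  Lat: degrees = first 2 digits = 79, minutes = 20.47; 79 + 20.47/60 = 79.3411667
  N → positive
  λ: split at 3 digits → 027° and 1.6387′; 27 + 1.6387/60 = 27.0273117
  hemisphere W, so the sign is −
Point 2:
  Lat: 55 + 21/60 + 38.34/3600 = 55.3606500
  N → positive
  λ: 14′ + 15.48″ = 14.25800′; 52 + 14.25800/60 = 52.2376333
  hemisphere W, so the sign is −
Point 3:
  Latitude: split at 2 digits → 06° and 47.0751′; 6 + 47.0751/60 = 6.7845850
  N → positive
  λ: split at 3 digits → 060° and 37.0265′; 60 + 37.0265/60 = 60.6171083
  W ⇒ negate
Point 4:
  φ: 29 + 22.98/60 = 29.3830000
  N ⇒ keep positive
  λ: 58.5′ = 0.975000°; total 79.9750000
  hemisphere W, so the sign is −
Point 5:
  φ: 23 + 25.7318/60 = 23.4288633
  S ⇒ negate
  Lon: 28.37′ = 0.472833°; total 46.4728333
  W ⇒ negate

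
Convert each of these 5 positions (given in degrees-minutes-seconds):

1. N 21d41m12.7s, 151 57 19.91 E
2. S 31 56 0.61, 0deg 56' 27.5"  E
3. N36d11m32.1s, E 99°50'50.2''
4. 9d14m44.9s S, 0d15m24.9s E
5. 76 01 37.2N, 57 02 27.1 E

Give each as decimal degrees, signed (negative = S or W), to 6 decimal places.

Point 1:
  Latitude: 21° + 41/60 + 12.7/3600 = 21 + 0.683333 + 0.003528 = 21.6868611
  N ⇒ keep positive
  Longitude: 151 + 57/60 + 19.91/3600 = 151.9555306
  E ⇒ keep positive
Point 2:
  φ: 31° + 56/60 + 0.61/3600 = 31 + 0.933333 + 0.000169 = 31.9335028
  hemisphere S, so the sign is −
  Lon: 0 + 56/60 + 27.5/3600 = 0.9409722
  E ⇒ keep positive
Point 3:
  φ: 36° + 11/60 + 32.1/3600 = 36 + 0.183333 + 0.008917 = 36.1922500
  N ⇒ keep positive
  λ: 99 + 50/60 + 50.2/3600 = 99.8472778
  E ⇒ keep positive
Point 4:
  Latitude: 9 + 14/60 + 44.9/3600 = 9.2458056
  hemisphere S, so the sign is −
  Longitude: 15′ + 24.9″ = 15.41500′; 0 + 15.41500/60 = 0.2569167
  E ⇒ keep positive
Point 5:
  φ: 1′ + 37.2″ = 1.62000′; 76 + 1.62000/60 = 76.0270000
  N → positive
  Longitude: 2′ + 27.1″ = 2.45167′; 57 + 2.45167/60 = 57.0408611
  E ⇒ keep positive

1. 21.686861, 151.955531
2. -31.933503, 0.940972
3. 36.192250, 99.847278
4. -9.245806, 0.256917
5. 76.027000, 57.040861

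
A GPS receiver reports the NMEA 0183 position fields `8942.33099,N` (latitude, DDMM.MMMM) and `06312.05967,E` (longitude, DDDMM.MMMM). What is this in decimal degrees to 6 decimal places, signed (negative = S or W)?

Latitude: degrees = first 2 digits = 89, minutes = 42.33099; 89 + 42.33099/60 = 89.7055165
N → positive
Lon: split at 3 digits → 063° and 12.05967′; 63 + 12.05967/60 = 63.2009945
E ⇒ keep positive

89.705517, 63.200995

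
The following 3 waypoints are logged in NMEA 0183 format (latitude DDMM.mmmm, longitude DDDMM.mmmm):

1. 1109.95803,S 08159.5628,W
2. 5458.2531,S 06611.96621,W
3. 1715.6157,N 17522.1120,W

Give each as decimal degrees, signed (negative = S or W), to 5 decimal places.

1. -11.16597, -81.99271
2. -54.97089, -66.19944
3. 17.26026, -175.36853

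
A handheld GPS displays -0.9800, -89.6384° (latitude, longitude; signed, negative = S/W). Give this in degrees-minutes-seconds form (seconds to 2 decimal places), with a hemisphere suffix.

Latitude is negative → S; |value| = 0.980000
Latitude: 0.980000 × 60 = 58.80000′ → 58′, remainder × 60 = 48.0000″
Longitude is negative → W; |value| = 89.638400
λ: whole degrees 89; 38.30400′ → 38′ and 18.2400″

0°58′48.00″ S, 89°38′18.24″ W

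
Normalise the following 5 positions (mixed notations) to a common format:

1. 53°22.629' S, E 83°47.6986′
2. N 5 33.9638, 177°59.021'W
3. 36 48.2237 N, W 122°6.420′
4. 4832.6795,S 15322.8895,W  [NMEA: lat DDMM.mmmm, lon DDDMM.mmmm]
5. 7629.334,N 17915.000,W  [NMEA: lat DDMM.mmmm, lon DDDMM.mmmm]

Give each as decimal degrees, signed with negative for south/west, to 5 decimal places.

1. -53.37715, 83.79498
2. 5.56606, -177.98368
3. 36.80373, -122.10700
4. -48.54466, -153.38149
5. 76.48890, -179.25000

Point 1:
  φ: 53 + 22.629/60 = 53.377150
  S → negative
  λ: 47.6986′ = 0.794977°; total 83.794977
  E ⇒ keep positive
Point 2:
  φ: 5 + 33.9638/60 = 5.566063
  N ⇒ keep positive
  λ: 59.021′ = 0.983683°; total 177.983683
  hemisphere W, so the sign is −
Point 3:
  φ: 36 + 48.2237/60 = 36.803728
  N ⇒ keep positive
  Longitude: 6.42′ = 0.107000°; total 122.107000
  hemisphere W, so the sign is −
Point 4:
  Latitude: degrees = first 2 digits = 48, minutes = 32.6795; 48 + 32.6795/60 = 48.544658
  S ⇒ negate
  λ: degrees = first 3 digits = 153, minutes = 22.8895; 153 + 22.8895/60 = 153.381492
  W → negative
Point 5:
  φ: split at 2 digits → 76° and 29.334′; 76 + 29.334/60 = 76.488900
  N ⇒ keep positive
  λ: split at 3 digits → 179° and 15′; 179 + 15/60 = 179.250000
  W → negative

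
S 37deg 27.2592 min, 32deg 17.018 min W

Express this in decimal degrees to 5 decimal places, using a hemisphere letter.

37.45432° S, 32.28363° W

Lat: 37 + 27.2592/60 = 37.454320
Longitude: 17.018′ = 0.283633°; total 32.283633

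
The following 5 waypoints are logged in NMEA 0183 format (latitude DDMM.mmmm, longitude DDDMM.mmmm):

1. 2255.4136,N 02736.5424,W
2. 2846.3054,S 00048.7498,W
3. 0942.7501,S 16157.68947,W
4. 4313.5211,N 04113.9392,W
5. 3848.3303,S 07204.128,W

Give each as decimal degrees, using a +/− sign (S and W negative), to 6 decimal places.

1. 22.923560, -27.609040
2. -28.771757, -0.812497
3. -9.712502, -161.961491
4. 43.225352, -41.232320
5. -38.805505, -72.068800

Point 1:
  φ: split at 2 digits → 22° and 55.4136′; 22 + 55.4136/60 = 22.9235600
  N ⇒ keep positive
  λ: split at 3 digits → 027° and 36.5424′; 27 + 36.5424/60 = 27.6090400
  hemisphere W, so the sign is −
Point 2:
  Lat: degrees = first 2 digits = 28, minutes = 46.3054; 28 + 46.3054/60 = 28.7717567
  hemisphere S, so the sign is −
  Longitude: split at 3 digits → 000° and 48.7498′; 0 + 48.7498/60 = 0.8124967
  W ⇒ negate
Point 3:
  φ: degrees = first 2 digits = 9, minutes = 42.7501; 9 + 42.7501/60 = 9.7125017
  S ⇒ negate
  Longitude: degrees = first 3 digits = 161, minutes = 57.68947; 161 + 57.68947/60 = 161.9614912
  W → negative
Point 4:
  φ: degrees = first 2 digits = 43, minutes = 13.5211; 43 + 13.5211/60 = 43.2253517
  N ⇒ keep positive
  Lon: degrees = first 3 digits = 41, minutes = 13.9392; 41 + 13.9392/60 = 41.2323200
  hemisphere W, so the sign is −
Point 5:
  φ: split at 2 digits → 38° and 48.3303′; 38 + 48.3303/60 = 38.8055050
  S ⇒ negate
  Longitude: split at 3 digits → 072° and 4.128′; 72 + 4.128/60 = 72.0688000
  W ⇒ negate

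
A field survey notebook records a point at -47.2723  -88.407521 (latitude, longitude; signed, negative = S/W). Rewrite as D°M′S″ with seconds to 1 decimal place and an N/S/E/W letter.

47°16′20.3″ S, 88°24′27.1″ W

Latitude is negative → S; |value| = 47.272300
Latitude: 0.272300 × 60 = 16.33800′ → 16′, remainder × 60 = 20.280″
Longitude is negative → W; |value| = 88.407521
λ: 0.407521 × 60 = 24.45126′ → 24′, remainder × 60 = 27.076″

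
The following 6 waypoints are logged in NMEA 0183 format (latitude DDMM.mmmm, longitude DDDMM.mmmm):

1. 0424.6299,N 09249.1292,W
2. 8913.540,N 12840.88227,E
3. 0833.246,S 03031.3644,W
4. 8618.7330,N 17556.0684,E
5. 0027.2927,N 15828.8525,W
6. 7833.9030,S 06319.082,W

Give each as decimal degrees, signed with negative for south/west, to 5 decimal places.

Point 1:
  φ: degrees = first 2 digits = 4, minutes = 24.6299; 4 + 24.6299/60 = 4.410498
  N ⇒ keep positive
  Longitude: degrees = first 3 digits = 92, minutes = 49.1292; 92 + 49.1292/60 = 92.818820
  W ⇒ negate
Point 2:
  Lat: split at 2 digits → 89° and 13.54′; 89 + 13.54/60 = 89.225667
  N ⇒ keep positive
  Lon: degrees = first 3 digits = 128, minutes = 40.88227; 128 + 40.88227/60 = 128.681371
  E ⇒ keep positive
Point 3:
  φ: degrees = first 2 digits = 8, minutes = 33.246; 8 + 33.246/60 = 8.554100
  S → negative
  Lon: split at 3 digits → 030° and 31.3644′; 30 + 31.3644/60 = 30.522740
  W ⇒ negate
Point 4:
  φ: split at 2 digits → 86° and 18.733′; 86 + 18.733/60 = 86.312217
  N ⇒ keep positive
  λ: split at 3 digits → 175° and 56.0684′; 175 + 56.0684/60 = 175.934473
  E → positive
Point 5:
  φ: split at 2 digits → 00° and 27.2927′; 0 + 27.2927/60 = 0.454878
  N ⇒ keep positive
  Longitude: degrees = first 3 digits = 158, minutes = 28.8525; 158 + 28.8525/60 = 158.480875
  W ⇒ negate
Point 6:
  Lat: degrees = first 2 digits = 78, minutes = 33.903; 78 + 33.903/60 = 78.565050
  S → negative
  λ: split at 3 digits → 063° and 19.082′; 63 + 19.082/60 = 63.318033
  hemisphere W, so the sign is −

1. 4.41050, -92.81882
2. 89.22567, 128.68137
3. -8.55410, -30.52274
4. 86.31222, 175.93447
5. 0.45488, -158.48088
6. -78.56505, -63.31803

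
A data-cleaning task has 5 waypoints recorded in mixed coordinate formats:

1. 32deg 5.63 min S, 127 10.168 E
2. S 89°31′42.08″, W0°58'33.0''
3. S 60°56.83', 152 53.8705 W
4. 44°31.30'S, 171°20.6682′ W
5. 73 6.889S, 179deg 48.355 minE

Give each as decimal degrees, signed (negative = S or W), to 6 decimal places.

Point 1:
  Latitude: 5.63′ = 0.093833°; total 32.0938333
  S → negative
  λ: 10.168′ = 0.169467°; total 127.1694667
  E ⇒ keep positive
Point 2:
  Latitude: 89° + 31/60 + 42.08/3600 = 89 + 0.516667 + 0.011689 = 89.5283556
  S ⇒ negate
  Longitude: 58′ + 33″ = 58.55000′; 0 + 58.55000/60 = 0.9758333
  hemisphere W, so the sign is −
Point 3:
  Lat: 56.83′ = 0.947167°; total 60.9471667
  S ⇒ negate
  Longitude: 152 + 53.8705/60 = 152.8978417
  W ⇒ negate
Point 4:
  φ: 44 + 31.3/60 = 44.5216667
  hemisphere S, so the sign is −
  Lon: 20.6682′ = 0.344470°; total 171.3444700
  W ⇒ negate
Point 5:
  Lat: 6.889′ = 0.114817°; total 73.1148167
  hemisphere S, so the sign is −
  λ: 179 + 48.355/60 = 179.8059167
  E → positive

1. -32.093833, 127.169467
2. -89.528356, -0.975833
3. -60.947167, -152.897842
4. -44.521667, -171.344470
5. -73.114817, 179.805917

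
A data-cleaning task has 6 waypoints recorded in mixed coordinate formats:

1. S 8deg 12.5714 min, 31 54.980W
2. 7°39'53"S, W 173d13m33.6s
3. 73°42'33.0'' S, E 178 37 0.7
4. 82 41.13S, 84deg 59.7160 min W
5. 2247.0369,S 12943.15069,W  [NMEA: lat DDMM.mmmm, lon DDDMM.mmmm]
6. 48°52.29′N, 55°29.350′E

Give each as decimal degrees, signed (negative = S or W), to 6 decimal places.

1. -8.209523, -31.916333
2. -7.664722, -173.226000
3. -73.709167, 178.616861
4. -82.685500, -84.995267
5. -22.783948, -129.719178
6. 48.871500, 55.489167

Point 1:
  Latitude: 8 + 12.5714/60 = 8.2095233
  S ⇒ negate
  λ: 31 + 54.98/60 = 31.9163333
  W ⇒ negate
Point 2:
  Lat: 7° + 39/60 + 53/3600 = 7 + 0.650000 + 0.014722 = 7.6647222
  S → negative
  Lon: 173 + 13/60 + 33.6/3600 = 173.2260000
  hemisphere W, so the sign is −
Point 3:
  φ: 73° + 42/60 + 33/3600 = 73 + 0.700000 + 0.009167 = 73.7091667
  hemisphere S, so the sign is −
  Lon: 178° + 37/60 + 0.7/3600 = 178 + 0.616667 + 0.000194 = 178.6168611
  E ⇒ keep positive
Point 4:
  Latitude: 41.13′ = 0.685500°; total 82.6855000
  S ⇒ negate
  Lon: 84 + 59.716/60 = 84.9952667
  W ⇒ negate
Point 5:
  Lat: split at 2 digits → 22° and 47.0369′; 22 + 47.0369/60 = 22.7839483
  S ⇒ negate
  λ: split at 3 digits → 129° and 43.15069′; 129 + 43.15069/60 = 129.7191782
  W ⇒ negate
Point 6:
  φ: 48 + 52.29/60 = 48.8715000
  N → positive
  Longitude: 29.35′ = 0.489167°; total 55.4891667
  E ⇒ keep positive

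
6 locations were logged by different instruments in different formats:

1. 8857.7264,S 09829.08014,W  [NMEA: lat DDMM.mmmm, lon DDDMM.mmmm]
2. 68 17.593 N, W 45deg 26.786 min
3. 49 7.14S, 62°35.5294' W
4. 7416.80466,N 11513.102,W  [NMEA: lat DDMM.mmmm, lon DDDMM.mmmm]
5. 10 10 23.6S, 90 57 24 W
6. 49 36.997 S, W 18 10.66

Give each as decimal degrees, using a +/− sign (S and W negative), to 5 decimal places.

1. -88.96211, -98.48467
2. 68.29322, -45.44643
3. -49.11900, -62.59216
4. 74.28008, -115.21837
5. -10.17322, -90.95667
6. -49.61662, -18.17767

Point 1:
  Lat: degrees = first 2 digits = 88, minutes = 57.7264; 88 + 57.7264/60 = 88.962107
  S → negative
  λ: split at 3 digits → 098° and 29.08014′; 98 + 29.08014/60 = 98.484669
  hemisphere W, so the sign is −
Point 2:
  φ: 17.593′ = 0.293217°; total 68.293217
  N → positive
  Lon: 45 + 26.786/60 = 45.446433
  hemisphere W, so the sign is −
Point 3:
  φ: 7.14′ = 0.119000°; total 49.119000
  S ⇒ negate
  Longitude: 62 + 35.5294/60 = 62.592157
  W ⇒ negate
Point 4:
  Latitude: split at 2 digits → 74° and 16.80466′; 74 + 16.80466/60 = 74.280078
  N ⇒ keep positive
  λ: degrees = first 3 digits = 115, minutes = 13.102; 115 + 13.102/60 = 115.218367
  hemisphere W, so the sign is −
Point 5:
  Lat: 10′ + 23.6″ = 10.39333′; 10 + 10.39333/60 = 10.173222
  hemisphere S, so the sign is −
  Lon: 90 + 57/60 + 24/3600 = 90.956667
  W ⇒ negate
Point 6:
  φ: 49 + 36.997/60 = 49.616617
  S → negative
  Lon: 18 + 10.66/60 = 18.177667
  hemisphere W, so the sign is −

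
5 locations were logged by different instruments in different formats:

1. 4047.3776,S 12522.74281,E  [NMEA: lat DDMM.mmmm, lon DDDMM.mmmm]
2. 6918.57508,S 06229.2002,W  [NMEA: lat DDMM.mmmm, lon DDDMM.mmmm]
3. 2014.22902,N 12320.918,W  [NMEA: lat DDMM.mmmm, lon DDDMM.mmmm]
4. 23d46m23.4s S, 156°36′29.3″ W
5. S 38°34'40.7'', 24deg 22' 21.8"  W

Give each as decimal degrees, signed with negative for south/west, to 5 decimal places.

Point 1:
  Latitude: split at 2 digits → 40° and 47.3776′; 40 + 47.3776/60 = 40.789627
  S ⇒ negate
  λ: degrees = first 3 digits = 125, minutes = 22.74281; 125 + 22.74281/60 = 125.379047
  E ⇒ keep positive
Point 2:
  φ: split at 2 digits → 69° and 18.57508′; 69 + 18.57508/60 = 69.309585
  S → negative
  Lon: split at 3 digits → 062° and 29.2002′; 62 + 29.2002/60 = 62.486670
  W → negative
Point 3:
  Lat: split at 2 digits → 20° and 14.22902′; 20 + 14.22902/60 = 20.237150
  N ⇒ keep positive
  Longitude: split at 3 digits → 123° and 20.918′; 123 + 20.918/60 = 123.348633
  W → negative
Point 4:
  Latitude: 23° + 46/60 + 23.4/3600 = 23 + 0.766667 + 0.006500 = 23.773167
  hemisphere S, so the sign is −
  λ: 156 + 36/60 + 29.3/3600 = 156.608139
  hemisphere W, so the sign is −
Point 5:
  Latitude: 34′ + 40.7″ = 34.67833′; 38 + 34.67833/60 = 38.577972
  S ⇒ negate
  Longitude: 24 + 22/60 + 21.8/3600 = 24.372722
  hemisphere W, so the sign is −

1. -40.78963, 125.37905
2. -69.30958, -62.48667
3. 20.23715, -123.34863
4. -23.77317, -156.60814
5. -38.57797, -24.37272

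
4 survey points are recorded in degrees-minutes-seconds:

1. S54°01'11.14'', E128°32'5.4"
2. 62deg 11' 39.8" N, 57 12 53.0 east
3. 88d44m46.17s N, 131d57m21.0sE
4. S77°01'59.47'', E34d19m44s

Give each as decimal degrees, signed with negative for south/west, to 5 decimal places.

1. -54.01976, 128.53483
2. 62.19439, 57.21472
3. 88.74616, 131.95583
4. -77.03319, 34.32889

Point 1:
  φ: 54° + 1/60 + 11.14/3600 = 54 + 0.016667 + 0.003094 = 54.019761
  S → negative
  Longitude: 32′ + 5.4″ = 32.09000′; 128 + 32.09000/60 = 128.534833
  E → positive
Point 2:
  φ: 11′ + 39.8″ = 11.66333′; 62 + 11.66333/60 = 62.194389
  N ⇒ keep positive
  Lon: 57 + 12/60 + 53/3600 = 57.214722
  E ⇒ keep positive
Point 3:
  φ: 88° + 44/60 + 46.17/3600 = 88 + 0.733333 + 0.012825 = 88.746158
  N ⇒ keep positive
  Longitude: 131 + 57/60 + 21/3600 = 131.955833
  E ⇒ keep positive
Point 4:
  Lat: 77 + 1/60 + 59.47/3600 = 77.033186
  S ⇒ negate
  Longitude: 34 + 19/60 + 44/3600 = 34.328889
  E ⇒ keep positive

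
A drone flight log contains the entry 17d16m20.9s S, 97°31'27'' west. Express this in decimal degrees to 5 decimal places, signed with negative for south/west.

Latitude: 16′ + 20.9″ = 16.34833′; 17 + 16.34833/60 = 17.272472
hemisphere S, so the sign is −
Longitude: 31′ + 27″ = 31.45000′; 97 + 31.45000/60 = 97.524167
W → negative

-17.27247, -97.52417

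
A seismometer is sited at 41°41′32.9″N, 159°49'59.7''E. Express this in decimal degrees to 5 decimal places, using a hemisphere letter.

Latitude: 41 + 41/60 + 32.9/3600 = 41.692472
Longitude: 49′ + 59.7″ = 49.99500′; 159 + 49.99500/60 = 159.833250

41.69247° N, 159.83325° E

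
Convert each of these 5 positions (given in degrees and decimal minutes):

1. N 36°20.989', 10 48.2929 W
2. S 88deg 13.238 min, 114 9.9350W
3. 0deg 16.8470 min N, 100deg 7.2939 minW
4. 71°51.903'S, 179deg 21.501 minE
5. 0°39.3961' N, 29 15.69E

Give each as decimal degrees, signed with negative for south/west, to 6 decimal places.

1. 36.349817, -10.804882
2. -88.220633, -114.165583
3. 0.280783, -100.121565
4. -71.865050, 179.358350
5. 0.656602, 29.261500

Point 1:
  Lat: 36 + 20.989/60 = 36.3498167
  N → positive
  Lon: 48.2929′ = 0.804882°; total 10.8048817
  hemisphere W, so the sign is −
Point 2:
  Lat: 13.238′ = 0.220633°; total 88.2206333
  hemisphere S, so the sign is −
  Lon: 9.935′ = 0.165583°; total 114.1655833
  W ⇒ negate
Point 3:
  Latitude: 16.847′ = 0.280783°; total 0.2807833
  N ⇒ keep positive
  λ: 100 + 7.2939/60 = 100.1215650
  hemisphere W, so the sign is −
Point 4:
  φ: 71 + 51.903/60 = 71.8650500
  S → negative
  Lon: 179 + 21.501/60 = 179.3583500
  E → positive
Point 5:
  Lat: 0 + 39.3961/60 = 0.6566017
  N ⇒ keep positive
  Lon: 15.69′ = 0.261500°; total 29.2615000
  E ⇒ keep positive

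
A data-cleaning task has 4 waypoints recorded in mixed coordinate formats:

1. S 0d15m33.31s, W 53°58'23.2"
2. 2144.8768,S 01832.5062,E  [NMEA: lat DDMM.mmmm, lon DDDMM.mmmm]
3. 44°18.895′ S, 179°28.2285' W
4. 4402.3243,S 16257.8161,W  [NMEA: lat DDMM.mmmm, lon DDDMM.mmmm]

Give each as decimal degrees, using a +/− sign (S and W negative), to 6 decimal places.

1. -0.259253, -53.973111
2. -21.747947, 18.541770
3. -44.314917, -179.470475
4. -44.038738, -162.963602

Point 1:
  Lat: 15′ + 33.31″ = 15.55517′; 0 + 15.55517/60 = 0.2592528
  hemisphere S, so the sign is −
  λ: 58′ + 23.2″ = 58.38667′; 53 + 58.38667/60 = 53.9731111
  W ⇒ negate
Point 2:
  φ: degrees = first 2 digits = 21, minutes = 44.8768; 21 + 44.8768/60 = 21.7479467
  S → negative
  Lon: split at 3 digits → 018° and 32.5062′; 18 + 32.5062/60 = 18.5417700
  E ⇒ keep positive
Point 3:
  Latitude: 44 + 18.895/60 = 44.3149167
  S ⇒ negate
  Lon: 179 + 28.2285/60 = 179.4704750
  W → negative
Point 4:
  Latitude: split at 2 digits → 44° and 2.3243′; 44 + 2.3243/60 = 44.0387383
  hemisphere S, so the sign is −
  λ: split at 3 digits → 162° and 57.8161′; 162 + 57.8161/60 = 162.9636017
  hemisphere W, so the sign is −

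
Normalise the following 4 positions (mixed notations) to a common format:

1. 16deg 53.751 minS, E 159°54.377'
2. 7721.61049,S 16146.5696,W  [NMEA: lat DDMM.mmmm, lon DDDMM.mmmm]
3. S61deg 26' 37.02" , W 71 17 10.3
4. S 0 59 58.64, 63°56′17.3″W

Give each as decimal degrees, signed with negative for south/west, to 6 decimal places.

Point 1:
  Latitude: 53.751′ = 0.895850°; total 16.8958500
  hemisphere S, so the sign is −
  λ: 159 + 54.377/60 = 159.9062833
  E ⇒ keep positive
Point 2:
  Lat: split at 2 digits → 77° and 21.61049′; 77 + 21.61049/60 = 77.3601748
  S → negative
  λ: split at 3 digits → 161° and 46.5696′; 161 + 46.5696/60 = 161.7761600
  hemisphere W, so the sign is −
Point 3:
  Latitude: 61° + 26/60 + 37.02/3600 = 61 + 0.433333 + 0.010283 = 61.4436167
  hemisphere S, so the sign is −
  Lon: 71° + 17/60 + 10.3/3600 = 71 + 0.283333 + 0.002861 = 71.2861944
  W ⇒ negate
Point 4:
  φ: 59′ + 58.64″ = 59.97733′; 0 + 59.97733/60 = 0.9996222
  hemisphere S, so the sign is −
  λ: 56′ + 17.3″ = 56.28833′; 63 + 56.28833/60 = 63.9381389
  W ⇒ negate

1. -16.895850, 159.906283
2. -77.360175, -161.776160
3. -61.443617, -71.286194
4. -0.999622, -63.938139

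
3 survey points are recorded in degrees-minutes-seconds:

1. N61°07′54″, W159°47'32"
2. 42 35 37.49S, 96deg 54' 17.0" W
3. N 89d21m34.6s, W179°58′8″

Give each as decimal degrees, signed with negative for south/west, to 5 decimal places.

1. 61.13167, -159.79222
2. -42.59375, -96.90472
3. 89.35961, -179.96889

Point 1:
  Latitude: 61° + 7/60 + 54/3600 = 61 + 0.116667 + 0.015000 = 61.131667
  N → positive
  λ: 159 + 47/60 + 32/3600 = 159.792222
  hemisphere W, so the sign is −
Point 2:
  φ: 42° + 35/60 + 37.49/3600 = 42 + 0.583333 + 0.010414 = 42.593747
  S ⇒ negate
  λ: 96° + 54/60 + 17/3600 = 96 + 0.900000 + 0.004722 = 96.904722
  hemisphere W, so the sign is −
Point 3:
  Lat: 89° + 21/60 + 34.6/3600 = 89 + 0.350000 + 0.009611 = 89.359611
  N → positive
  Lon: 58′ + 8″ = 58.13333′; 179 + 58.13333/60 = 179.968889
  W → negative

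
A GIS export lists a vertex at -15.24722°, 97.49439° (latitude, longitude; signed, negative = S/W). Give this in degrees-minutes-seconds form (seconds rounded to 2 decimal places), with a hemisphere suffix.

Latitude is negative → S; |value| = 15.247220
Lat: 0.247220° → 14.83320′; 0.83320 × 60 = 49.9920″
Lon: 0.494390° → 29.66340′; 0.66340 × 60 = 39.8040″

15°14′49.99″ S, 97°29′39.80″ E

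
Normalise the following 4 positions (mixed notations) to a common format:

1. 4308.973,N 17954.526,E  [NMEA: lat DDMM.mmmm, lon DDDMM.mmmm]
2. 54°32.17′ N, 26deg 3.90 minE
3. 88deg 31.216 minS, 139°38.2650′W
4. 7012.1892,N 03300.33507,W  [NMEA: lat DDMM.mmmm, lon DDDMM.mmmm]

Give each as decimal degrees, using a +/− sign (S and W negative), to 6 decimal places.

1. 43.149550, 179.908767
2. 54.536167, 26.065000
3. -88.520267, -139.637750
4. 70.203153, -33.005585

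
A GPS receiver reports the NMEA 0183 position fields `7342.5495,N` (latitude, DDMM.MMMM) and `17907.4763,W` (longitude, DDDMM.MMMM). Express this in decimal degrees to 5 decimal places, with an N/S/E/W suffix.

73.70916° N, 179.12461° W

Latitude: degrees = first 2 digits = 73, minutes = 42.5495; 73 + 42.5495/60 = 73.709158
λ: degrees = first 3 digits = 179, minutes = 7.4763; 179 + 7.4763/60 = 179.124605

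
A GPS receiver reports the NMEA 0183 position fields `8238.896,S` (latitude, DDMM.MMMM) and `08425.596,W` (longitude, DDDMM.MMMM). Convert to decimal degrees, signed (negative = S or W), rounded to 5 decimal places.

φ: degrees = first 2 digits = 82, minutes = 38.896; 82 + 38.896/60 = 82.648267
S → negative
Longitude: degrees = first 3 digits = 84, minutes = 25.596; 84 + 25.596/60 = 84.426600
hemisphere W, so the sign is −

-82.64827, -84.42660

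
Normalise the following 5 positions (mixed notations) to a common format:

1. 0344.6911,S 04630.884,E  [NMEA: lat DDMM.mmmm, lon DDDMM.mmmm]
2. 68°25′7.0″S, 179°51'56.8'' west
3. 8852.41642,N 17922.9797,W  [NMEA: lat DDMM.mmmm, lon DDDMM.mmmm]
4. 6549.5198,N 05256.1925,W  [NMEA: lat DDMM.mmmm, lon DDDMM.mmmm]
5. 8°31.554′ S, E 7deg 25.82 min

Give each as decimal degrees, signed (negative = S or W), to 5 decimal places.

1. -3.74485, 46.51473
2. -68.41861, -179.86578
3. 88.87361, -179.38300
4. 65.82533, -52.93654
5. -8.52590, 7.43033

Point 1:
  Lat: split at 2 digits → 03° and 44.6911′; 3 + 44.6911/60 = 3.744852
  hemisphere S, so the sign is −
  Lon: degrees = first 3 digits = 46, minutes = 30.884; 46 + 30.884/60 = 46.514733
  E ⇒ keep positive
Point 2:
  Latitude: 25′ + 7″ = 25.11667′; 68 + 25.11667/60 = 68.418611
  hemisphere S, so the sign is −
  Lon: 51′ + 56.8″ = 51.94667′; 179 + 51.94667/60 = 179.865778
  hemisphere W, so the sign is −
Point 3:
  φ: degrees = first 2 digits = 88, minutes = 52.41642; 88 + 52.41642/60 = 88.873607
  N ⇒ keep positive
  Lon: degrees = first 3 digits = 179, minutes = 22.9797; 179 + 22.9797/60 = 179.382995
  W ⇒ negate
Point 4:
  Lat: split at 2 digits → 65° and 49.5198′; 65 + 49.5198/60 = 65.825330
  N ⇒ keep positive
  λ: degrees = first 3 digits = 52, minutes = 56.1925; 52 + 56.1925/60 = 52.936542
  W ⇒ negate
Point 5:
  Latitude: 31.554′ = 0.525900°; total 8.525900
  S ⇒ negate
  λ: 7 + 25.82/60 = 7.430333
  E → positive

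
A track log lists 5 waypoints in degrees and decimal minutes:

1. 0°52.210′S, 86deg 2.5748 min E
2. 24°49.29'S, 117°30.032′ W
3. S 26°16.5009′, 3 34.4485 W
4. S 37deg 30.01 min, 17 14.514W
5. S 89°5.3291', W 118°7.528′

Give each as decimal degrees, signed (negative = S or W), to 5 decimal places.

Point 1:
  Latitude: 0 + 52.21/60 = 0.870167
  hemisphere S, so the sign is −
  λ: 2.5748′ = 0.042913°; total 86.042913
  E → positive
Point 2:
  Lat: 49.29′ = 0.821500°; total 24.821500
  S ⇒ negate
  Longitude: 30.032′ = 0.500533°; total 117.500533
  W ⇒ negate
Point 3:
  Lat: 26 + 16.5009/60 = 26.275015
  S → negative
  Longitude: 34.4485′ = 0.574142°; total 3.574142
  hemisphere W, so the sign is −
Point 4:
  Latitude: 37 + 30.01/60 = 37.500167
  hemisphere S, so the sign is −
  Lon: 17 + 14.514/60 = 17.241900
  W ⇒ negate
Point 5:
  Latitude: 5.3291′ = 0.088818°; total 89.088818
  S ⇒ negate
  λ: 118 + 7.528/60 = 118.125467
  hemisphere W, so the sign is −

1. -0.87017, 86.04291
2. -24.82150, -117.50053
3. -26.27502, -3.57414
4. -37.50017, -17.24190
5. -89.08882, -118.12547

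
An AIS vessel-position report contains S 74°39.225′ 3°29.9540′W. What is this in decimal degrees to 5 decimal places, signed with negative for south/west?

Lat: 39.225′ = 0.653750°; total 74.653750
S ⇒ negate
Lon: 3 + 29.954/60 = 3.499233
W ⇒ negate

-74.65375, -3.49923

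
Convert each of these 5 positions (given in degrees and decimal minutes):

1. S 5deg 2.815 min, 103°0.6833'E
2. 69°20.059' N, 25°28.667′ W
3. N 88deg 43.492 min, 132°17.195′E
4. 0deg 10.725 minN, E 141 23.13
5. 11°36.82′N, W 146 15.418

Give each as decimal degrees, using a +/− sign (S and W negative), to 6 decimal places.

Point 1:
  Latitude: 5 + 2.815/60 = 5.0469167
  hemisphere S, so the sign is −
  Longitude: 0.6833′ = 0.011388°; total 103.0113883
  E ⇒ keep positive
Point 2:
  φ: 69 + 20.059/60 = 69.3343167
  N ⇒ keep positive
  Longitude: 25 + 28.667/60 = 25.4777833
  hemisphere W, so the sign is −
Point 3:
  Lat: 88 + 43.492/60 = 88.7248667
  N ⇒ keep positive
  Lon: 17.195′ = 0.286583°; total 132.2865833
  E ⇒ keep positive
Point 4:
  Latitude: 10.725′ = 0.178750°; total 0.1787500
  N ⇒ keep positive
  λ: 141 + 23.13/60 = 141.3855000
  E → positive
Point 5:
  φ: 36.82′ = 0.613667°; total 11.6136667
  N → positive
  Longitude: 146 + 15.418/60 = 146.2569667
  W ⇒ negate

1. -5.046917, 103.011388
2. 69.334317, -25.477783
3. 88.724867, 132.286583
4. 0.178750, 141.385500
5. 11.613667, -146.256967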